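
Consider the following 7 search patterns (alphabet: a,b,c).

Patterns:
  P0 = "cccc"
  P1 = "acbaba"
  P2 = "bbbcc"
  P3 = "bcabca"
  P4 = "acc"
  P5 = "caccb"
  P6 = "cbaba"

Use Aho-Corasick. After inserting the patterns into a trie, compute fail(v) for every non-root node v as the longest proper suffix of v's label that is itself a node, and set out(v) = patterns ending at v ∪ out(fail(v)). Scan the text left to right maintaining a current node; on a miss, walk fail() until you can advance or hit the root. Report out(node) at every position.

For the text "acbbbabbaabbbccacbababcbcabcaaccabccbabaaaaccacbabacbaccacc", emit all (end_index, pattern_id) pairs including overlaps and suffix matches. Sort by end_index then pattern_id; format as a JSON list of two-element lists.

Build:
Trie nodes:
  0='ε' goto a→5 b→11 c→1
  1='c' goto a→22 b→26 c→2
  2='cc' goto c→3
  3='ccc' goto c→4
  4='cccc' goto ·  [P0 ends]
  5='a' goto c→6
  6='ac' goto b→7 c→21
  7='acb' goto a→8
  8='acba' goto b→9
  9='acbab' goto a→10
  10='acbaba' goto ·  [P1 ends]
  11='b' goto b→12 c→16
  12='bb' goto b→13
  13='bbb' goto c→14
  14='bbbc' goto c→15
  15='bbbcc' goto ·  [P2 ends]
  16='bc' goto a→17
  17='bca' goto b→18
  18='bcab' goto c→19
  19='bcabc' goto a→20
  20='bcabca' goto ·  [P3 ends]
  21='acc' goto ·  [P4 ends]
  22='ca' goto c→23
  23='cac' goto c→24
  24='cacc' goto b→25
  25='caccb' goto ·  [P5 ends]
  26='cb' goto a→27
  27='cba' goto b→28
  28='cbab' goto a→29
  29='cbaba' goto ·  [P6 ends]

Failure links (BFS by depth):
  n1('c'): parent n0 fail=0; on 'c' 0 → fail=0;  out ∅∪∅=∅
  n5('a'): parent n0 fail=0; on 'a' 0 → fail=0;  out ∅∪∅=∅
  n11('b'): parent n0 fail=0; on 'b' 0 → fail=0;  out ∅∪∅=∅
  n2('cc'): parent n1 fail=0; on 'c' 0 → fail=1;  out ∅∪∅=∅
  n6('ac'): parent n5 fail=0; on 'c' 0 → fail=1;  out ∅∪∅=∅
  n12('bb'): parent n11 fail=0; on 'b' 0 → fail=11;  out ∅∪∅=∅
  n16('bc'): parent n11 fail=0; on 'c' 0 → fail=1;  out ∅∪∅=∅
  n22('ca'): parent n1 fail=0; on 'a' 0 → fail=5;  out ∅∪∅=∅
  n26('cb'): parent n1 fail=0; on 'b' 0 → fail=11;  out ∅∪∅=∅
  n3('ccc'): parent n2 fail=1; on 'c' 1 → fail=2;  out ∅∪∅=∅
  n7('acb'): parent n6 fail=1; on 'b' 1 → fail=26;  out ∅∪∅=∅
  n13('bbb'): parent n12 fail=11; on 'b' 11 → fail=12;  out ∅∪∅=∅
  n17('bca'): parent n16 fail=1; on 'a' 1 → fail=22;  out ∅∪∅=∅
  n21('acc'): parent n6 fail=1; on 'c' 1 → fail=2;  out {4}∪∅={4}
  n23('cac'): parent n22 fail=5; on 'c' 5 → fail=6;  out ∅∪∅=∅
  n27('cba'): parent n26 fail=11; on 'a' 11→0 → fail=5;  out ∅∪∅=∅
  n4('cccc'): parent n3 fail=2; on 'c' 2 → fail=3;  out {0}∪∅={0}
  n8('acba'): parent n7 fail=26; on 'a' 26 → fail=27;  out ∅∪∅=∅
  n14('bbbc'): parent n13 fail=12; on 'c' 12→11 → fail=16;  out ∅∪∅=∅
  n18('bcab'): parent n17 fail=22; on 'b' 22→5→0 → fail=11;  out ∅∪∅=∅
  n24('cacc'): parent n23 fail=6; on 'c' 6 → fail=21;  out ∅∪{4}={4}
  n28('cbab'): parent n27 fail=5; on 'b' 5→0 → fail=11;  out ∅∪∅=∅
  n9('acbab'): parent n8 fail=27; on 'b' 27 → fail=28;  out ∅∪∅=∅
  n15('bbbcc'): parent n14 fail=16; on 'c' 16→1 → fail=2;  out {2}∪∅={2}
  n19('bcabc'): parent n18 fail=11; on 'c' 11 → fail=16;  out ∅∪∅=∅
  n25('caccb'): parent n24 fail=21; on 'b' 21→2→1 → fail=26;  out {5}∪∅={5}
  n29('cbaba'): parent n28 fail=11; on 'a' 11→0 → fail=5;  out {6}∪∅={6}
  n10('acbaba'): parent n9 fail=28; on 'a' 28 → fail=29;  out {1}∪{6}={1,6}
  n20('bcabca'): parent n19 fail=16; on 'a' 16 → fail=17;  out {3}∪∅={3}

Text stream:
[0] read 'a'  n0⇒n5
[1] read 'c'  n5⇒n6
[2] read 'b'  n6⇒n7
[3] read 'b'  n7⇒n12 ·f
[4] read 'b'  n12⇒n13
[5] read 'a'  n13⇒n5 ·f
[6] read 'b'  n5⇒n11 ·f
[7] read 'b'  n11⇒n12
[8] read 'a'  n12⇒n5 ·f
[9] read 'a'  n5⇒n5 ·f
[10] read 'b'  n5⇒n11 ·f
[11] read 'b'  n11⇒n12
[12] read 'b'  n12⇒n13
[13] read 'c'  n13⇒n14
[14] read 'c'  n14⇒n15  → match P2@[10:14]
[15] read 'a'  n15⇒n22 ·f
[16] read 'c'  n22⇒n23
[17] read 'b'  n23⇒n7 ·f
[18] read 'a'  n7⇒n8
[19] read 'b'  n8⇒n9
[20] read 'a'  n9⇒n10  → match P1@[15:20],P6@[16:20]
[21] read 'b'  n10⇒n11 ·f
[22] read 'c'  n11⇒n16
[23] read 'b'  n16⇒n26 ·f
[24] read 'c'  n26⇒n16 ·f
[25] read 'a'  n16⇒n17
[26] read 'b'  n17⇒n18
[27] read 'c'  n18⇒n19
[28] read 'a'  n19⇒n20  → match P3@[23:28]
[29] read 'a'  n20⇒n5 ·f
[30] read 'c'  n5⇒n6
[31] read 'c'  n6⇒n21  → match P4@[29:31]
[32] read 'a'  n21⇒n22 ·f
[33] read 'b'  n22⇒n11 ·f
[34] read 'c'  n11⇒n16
[35] read 'c'  n16⇒n2 ·f
[36] read 'b'  n2⇒n26 ·f
[37] read 'a'  n26⇒n27
[38] read 'b'  n27⇒n28
[39] read 'a'  n28⇒n29  → match P6@[35:39]
[40] read 'a'  n29⇒n5 ·f
[41] read 'a'  n5⇒n5 ·f
[42] read 'a'  n5⇒n5 ·f
[43] read 'c'  n5⇒n6
[44] read 'c'  n6⇒n21  → match P4@[42:44]
[45] read 'a'  n21⇒n22 ·f
[46] read 'c'  n22⇒n23
[47] read 'b'  n23⇒n7 ·f
[48] read 'a'  n7⇒n8
[49] read 'b'  n8⇒n9
[50] read 'a'  n9⇒n10  → match P1@[45:50],P6@[46:50]
[51] read 'c'  n10⇒n6 ·f
[52] read 'b'  n6⇒n7
[53] read 'a'  n7⇒n8
[54] read 'c'  n8⇒n6 ·f
[55] read 'c'  n6⇒n21  → match P4@[53:55]
[56] read 'a'  n21⇒n22 ·f
[57] read 'c'  n22⇒n23
[58] read 'c'  n23⇒n24  → match P4@[56:58]

Matches: [[14,2],[20,1],[20,6],[28,3],[31,4],[39,6],[44,4],[50,1],[50,6],[55,4],[58,4]]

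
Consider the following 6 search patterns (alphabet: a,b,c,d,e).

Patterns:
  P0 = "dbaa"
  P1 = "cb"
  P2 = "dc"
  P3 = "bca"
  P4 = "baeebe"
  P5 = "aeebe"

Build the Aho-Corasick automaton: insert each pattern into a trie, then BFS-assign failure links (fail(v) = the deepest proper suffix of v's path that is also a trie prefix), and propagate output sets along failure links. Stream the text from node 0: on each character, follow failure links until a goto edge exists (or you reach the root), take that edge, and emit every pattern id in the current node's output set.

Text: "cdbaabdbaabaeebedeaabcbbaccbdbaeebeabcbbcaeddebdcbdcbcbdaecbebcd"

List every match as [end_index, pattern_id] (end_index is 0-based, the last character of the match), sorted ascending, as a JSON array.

Build automaton:
Trie nodes:
  n0 'ε': a→16 b→8 c→5 d→1
  n1 'd': b→2 c→7
  n2 'db': a→3
  n3 'dba': a→4
  n4 'dbaa': ·  [P0 ends]
  n5 'c': b→6
  n6 'cb': ·  [P1 ends]
  n7 'dc': ·  [P2 ends]
  n8 'b': a→11 c→9
  n9 'bc': a→10
  n10 'bca': ·  [P3 ends]
  n11 'ba': e→12
  n12 'bae': e→13
  n13 'baee': b→14
  n14 'baeeb': e→15
  n15 'baeebe': ·  [P4 ends]
  n16 'a': e→17
  n17 'ae': e→18
  n18 'aee': b→19
  n19 'aeeb': e→20
  n20 'aeebe': ·  [P5 ends]

Failure links (BFS by depth):
  fail(1) 'd': from fail(0)=0 chase 'd': 0 ⇒ 0;  out=∅∪out(0)=∅
  fail(5) 'c': from fail(0)=0 chase 'c': 0 ⇒ 0;  out=∅∪out(0)=∅
  fail(8) 'b': from fail(0)=0 chase 'b': 0 ⇒ 0;  out=∅∪out(0)=∅
  fail(16) 'a': from fail(0)=0 chase 'a': 0 ⇒ 0;  out=∅∪out(0)=∅
  fail(2) 'db': from fail(1)=0 chase 'b': 0 ⇒ 8;  out=∅∪out(8)=∅
  fail(6) 'cb': from fail(5)=0 chase 'b': 0 ⇒ 8;  out={1}∪out(8)={1}
  fail(7) 'dc': from fail(1)=0 chase 'c': 0 ⇒ 5;  out={2}∪out(5)={2}
  fail(9) 'bc': from fail(8)=0 chase 'c': 0 ⇒ 5;  out=∅∪out(5)=∅
  fail(11) 'ba': from fail(8)=0 chase 'a': 0 ⇒ 16;  out=∅∪out(16)=∅
  fail(17) 'ae': from fail(16)=0 chase 'e': 0 ⇒ 0;  out=∅∪out(0)=∅
  fail(3) 'dba': from fail(2)=8 chase 'a': 8 ⇒ 11;  out=∅∪out(11)=∅
  fail(10) 'bca': from fail(9)=5 chase 'a': 5→0 ⇒ 16;  out={3}∪out(16)={3}
  fail(12) 'bae': from fail(11)=16 chase 'e': 16 ⇒ 17;  out=∅∪out(17)=∅
  fail(18) 'aee': from fail(17)=0 chase 'e': 0 ⇒ 0;  out=∅∪out(0)=∅
  fail(4) 'dbaa': from fail(3)=11 chase 'a': 11→16→0 ⇒ 16;  out={0}∪out(16)={0}
  fail(13) 'baee': from fail(12)=17 chase 'e': 17 ⇒ 18;  out=∅∪out(18)=∅
  fail(19) 'aeeb': from fail(18)=0 chase 'b': 0 ⇒ 8;  out=∅∪out(8)=∅
  fail(14) 'baeeb': from fail(13)=18 chase 'b': 18 ⇒ 19;  out=∅∪out(19)=∅
  fail(20) 'aeebe': from fail(19)=8 chase 'e': 8→0 ⇒ 0;  out={5}∪out(0)={5}
  fail(15) 'baeebe': from fail(14)=19 chase 'e': 19 ⇒ 20;  out={4}∪out(20)={4,5}

Scan:
i=0 'c': node 0→5
i=1 'd': node 5→1 (fail-walked)
i=2 'b': node 1→2
i=3 'a': node 2→3
i=4 'a': node 3→4  ** P0@[1:4]
i=5 'b': node 4→8 (fail-walked)
i=6 'd': node 8→1 (fail-walked)
i=7 'b': node 1→2
i=8 'a': node 2→3
i=9 'a': node 3→4  ** P0@[6:9]
i=10 'b': node 4→8 (fail-walked)
i=11 'a': node 8→11
i=12 'e': node 11→12
i=13 'e': node 12→13
i=14 'b': node 13→14
i=15 'e': node 14→15  ** P4@[10:15],P5@[11:15]
i=16 'd': node 15→1 (fail-walked)
i=17 'e': node 1→0 (fail-walked)
i=18 'a': node 0→16
i=19 'a': node 16→16 (fail-walked)
i=20 'b': node 16→8 (fail-walked)
i=21 'c': node 8→9
i=22 'b': node 9→6 (fail-walked)  ** P1@[21:22]
i=23 'b': node 6→8 (fail-walked)
i=24 'a': node 8→11
i=25 'c': node 11→5 (fail-walked)
i=26 'c': node 5→5 (fail-walked)
i=27 'b': node 5→6  ** P1@[26:27]
i=28 'd': node 6→1 (fail-walked)
i=29 'b': node 1→2
i=30 'a': node 2→3
i=31 'e': node 3→12 (fail-walked)
i=32 'e': node 12→13
i=33 'b': node 13→14
i=34 'e': node 14→15  ** P4@[29:34],P5@[30:34]
i=35 'a': node 15→16 (fail-walked)
i=36 'b': node 16→8 (fail-walked)
i=37 'c': node 8→9
i=38 'b': node 9→6 (fail-walked)  ** P1@[37:38]
i=39 'b': node 6→8 (fail-walked)
i=40 'c': node 8→9
i=41 'a': node 9→10  ** P3@[39:41]
i=42 'e': node 10→17 (fail-walked)
i=43 'd': node 17→1 (fail-walked)
i=44 'd': node 1→1 (fail-walked)
i=45 'e': node 1→0 (fail-walked)
i=46 'b': node 0→8
i=47 'd': node 8→1 (fail-walked)
i=48 'c': node 1→7  ** P2@[47:48]
i=49 'b': node 7→6 (fail-walked)  ** P1@[48:49]
i=50 'd': node 6→1 (fail-walked)
i=51 'c': node 1→7  ** P2@[50:51]
i=52 'b': node 7→6 (fail-walked)  ** P1@[51:52]
i=53 'c': node 6→9 (fail-walked)
i=54 'b': node 9→6 (fail-walked)  ** P1@[53:54]
i=55 'd': node 6→1 (fail-walked)
i=56 'a': node 1→16 (fail-walked)
i=57 'e': node 16→17
i=58 'c': node 17→5 (fail-walked)
i=59 'b': node 5→6  ** P1@[58:59]
i=60 'e': node 6→0 (fail-walked)
i=61 'b': node 0→8
i=62 'c': node 8→9
i=63 'd': node 9→1 (fail-walked)

Matches: [[4,0],[9,0],[15,4],[15,5],[22,1],[27,1],[34,4],[34,5],[38,1],[41,3],[48,2],[49,1],[51,2],[52,1],[54,1],[59,1]]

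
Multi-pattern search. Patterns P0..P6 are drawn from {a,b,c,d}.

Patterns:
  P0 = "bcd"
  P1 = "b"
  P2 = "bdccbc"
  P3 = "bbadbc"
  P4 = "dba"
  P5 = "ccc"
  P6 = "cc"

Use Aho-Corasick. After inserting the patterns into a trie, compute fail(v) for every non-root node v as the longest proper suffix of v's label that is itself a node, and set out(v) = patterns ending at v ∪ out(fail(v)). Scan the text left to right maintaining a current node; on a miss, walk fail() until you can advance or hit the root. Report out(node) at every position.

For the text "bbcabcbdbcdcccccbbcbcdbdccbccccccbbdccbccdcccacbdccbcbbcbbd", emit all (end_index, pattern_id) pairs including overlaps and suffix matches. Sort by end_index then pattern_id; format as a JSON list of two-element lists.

Build automaton:
Trie (insert patterns):
  n0 'ε': b→1 c→17 d→14
  n1 'b': b→9 c→2 d→4  [P1 ends]
  n2 'bc': d→3
  n3 'bcd': ·  [P0 ends]
  n4 'bd': c→5
  n5 'bdc': c→6
  n6 'bdcc': b→7
  n7 'bdccb': c→8
  n8 'bdccbc': ·  [P2 ends]
  n9 'bb': a→10
  n10 'bba': d→11
  n11 'bbad': b→12
  n12 'bbadb': c→13
  n13 'bbadbc': ·  [P3 ends]
  n14 'd': b→15
  n15 'db': a→16
  n16 'dba': ·  [P4 ends]
  n17 'c': c→18
  n18 'cc': c→19  [P6 ends]
  n19 'ccc': ·  [P5 ends]

Failure links (BFS by depth):
  n1('b'): parent n0 fail=0; on 'b' 0 → fail=0;  out {1}∪∅={1}
  n14('d'): parent n0 fail=0; on 'd' 0 → fail=0;  out ∅∪∅=∅
  n17('c'): parent n0 fail=0; on 'c' 0 → fail=0;  out ∅∪∅=∅
  n2('bc'): parent n1 fail=0; on 'c' 0 → fail=17;  out ∅∪∅=∅
  n4('bd'): parent n1 fail=0; on 'd' 0 → fail=14;  out ∅∪∅=∅
  n9('bb'): parent n1 fail=0; on 'b' 0 → fail=1;  out ∅∪{1}={1}
  n15('db'): parent n14 fail=0; on 'b' 0 → fail=1;  out ∅∪{1}={1}
  n18('cc'): parent n17 fail=0; on 'c' 0 → fail=17;  out {6}∪∅={6}
  n3('bcd'): parent n2 fail=17; on 'd' 17→0 → fail=14;  out {0}∪∅={0}
  n5('bdc'): parent n4 fail=14; on 'c' 14→0 → fail=17;  out ∅∪∅=∅
  n10('bba'): parent n9 fail=1; on 'a' 1→0 → fail=0;  out ∅∪∅=∅
  n16('dba'): parent n15 fail=1; on 'a' 1→0 → fail=0;  out {4}∪∅={4}
  n19('ccc'): parent n18 fail=17; on 'c' 17 → fail=18;  out {5}∪{6}={5,6}
  n6('bdcc'): parent n5 fail=17; on 'c' 17 → fail=18;  out ∅∪{6}={6}
  n11('bbad'): parent n10 fail=0; on 'd' 0 → fail=14;  out ∅∪∅=∅
  n7('bdccb'): parent n6 fail=18; on 'b' 18→17→0 → fail=1;  out ∅∪{1}={1}
  n12('bbadb'): parent n11 fail=14; on 'b' 14 → fail=15;  out ∅∪{1}={1}
  n8('bdccbc'): parent n7 fail=1; on 'c' 1 → fail=2;  out {2}∪∅={2}
  n13('bbadbc'): parent n12 fail=15; on 'c' 15→1 → fail=2;  out {3}∪∅={3}

Run:
pos 0 'b': at 1  ** P1@[0:0]
pos 1 'b': at 9  ** P1@[1:1]
pos 2 'c': at 2 ·f
pos 3 'a': at 0 ·f
pos 4 'b': at 1  ** P1@[4:4]
pos 5 'c': at 2
pos 6 'b': at 1 ·f  ** P1@[6:6]
pos 7 'd': at 4
pos 8 'b': at 15 ·f  ** P1@[8:8]
pos 9 'c': at 2 ·f
pos 10 'd': at 3  ** P0@[8:10]
pos 11 'c': at 17 ·f
pos 12 'c': at 18  ** P6@[11:12]
pos 13 'c': at 19  ** P5@[11:13],P6@[12:13]
pos 14 'c': at 19 ·f  ** P5@[12:14],P6@[13:14]
pos 15 'c': at 19 ·f  ** P5@[13:15],P6@[14:15]
pos 16 'b': at 1 ·f  ** P1@[16:16]
pos 17 'b': at 9  ** P1@[17:17]
pos 18 'c': at 2 ·f
pos 19 'b': at 1 ·f  ** P1@[19:19]
pos 20 'c': at 2
pos 21 'd': at 3  ** P0@[19:21]
pos 22 'b': at 15 ·f  ** P1@[22:22]
pos 23 'd': at 4 ·f
pos 24 'c': at 5
pos 25 'c': at 6  ** P6@[24:25]
pos 26 'b': at 7  ** P1@[26:26]
pos 27 'c': at 8  ** P2@[22:27]
pos 28 'c': at 18 ·f  ** P6@[27:28]
pos 29 'c': at 19  ** P5@[27:29],P6@[28:29]
pos 30 'c': at 19 ·f  ** P5@[28:30],P6@[29:30]
pos 31 'c': at 19 ·f  ** P5@[29:31],P6@[30:31]
pos 32 'c': at 19 ·f  ** P5@[30:32],P6@[31:32]
pos 33 'b': at 1 ·f  ** P1@[33:33]
pos 34 'b': at 9  ** P1@[34:34]
pos 35 'd': at 4 ·f
pos 36 'c': at 5
pos 37 'c': at 6  ** P6@[36:37]
pos 38 'b': at 7  ** P1@[38:38]
pos 39 'c': at 8  ** P2@[34:39]
pos 40 'c': at 18 ·f  ** P6@[39:40]
pos 41 'd': at 14 ·f
pos 42 'c': at 17 ·f
pos 43 'c': at 18  ** P6@[42:43]
pos 44 'c': at 19  ** P5@[42:44],P6@[43:44]
pos 45 'a': at 0 ·f
pos 46 'c': at 17
pos 47 'b': at 1 ·f  ** P1@[47:47]
pos 48 'd': at 4
pos 49 'c': at 5
pos 50 'c': at 6  ** P6@[49:50]
pos 51 'b': at 7  ** P1@[51:51]
pos 52 'c': at 8  ** P2@[47:52]
pos 53 'b': at 1 ·f  ** P1@[53:53]
pos 54 'b': at 9  ** P1@[54:54]
pos 55 'c': at 2 ·f
pos 56 'b': at 1 ·f  ** P1@[56:56]
pos 57 'b': at 9  ** P1@[57:57]
pos 58 'd': at 4 ·f

Matches: [[0,1],[1,1],[4,1],[6,1],[8,1],[10,0],[12,6],[13,5],[13,6],[14,5],[14,6],[15,5],[15,6],[16,1],[17,1],[19,1],[21,0],[22,1],[25,6],[26,1],[27,2],[28,6],[29,5],[29,6],[30,5],[30,6],[31,5],[31,6],[32,5],[32,6],[33,1],[34,1],[37,6],[38,1],[39,2],[40,6],[43,6],[44,5],[44,6],[47,1],[50,6],[51,1],[52,2],[53,1],[54,1],[56,1],[57,1]]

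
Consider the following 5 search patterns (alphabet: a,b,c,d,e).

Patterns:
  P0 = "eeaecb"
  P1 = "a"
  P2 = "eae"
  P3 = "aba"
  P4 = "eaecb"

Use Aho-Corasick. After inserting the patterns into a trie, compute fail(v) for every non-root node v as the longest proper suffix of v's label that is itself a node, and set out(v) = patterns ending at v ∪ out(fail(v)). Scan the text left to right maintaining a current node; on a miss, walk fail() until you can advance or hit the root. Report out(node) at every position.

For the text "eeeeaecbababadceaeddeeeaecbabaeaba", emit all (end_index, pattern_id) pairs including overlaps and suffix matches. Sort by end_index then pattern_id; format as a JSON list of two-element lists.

Build:
Trie (insert patterns):
  0='ε' goto a→7 e→1
  1='e' goto a→8 e→2
  2='ee' goto a→3
  3='eea' goto e→4
  4='eeae' goto c→5
  5='eeaec' goto b→6
  6='eeaecb' goto ·  ←P0
  7='a' goto b→10  ←P1
  8='ea' goto e→9
  9='eae' goto c→12  ←P2
  10='ab' goto a→11
  11='aba' goto ·  ←P3
  12='eaec' goto b→13
  13='eaecb' goto ·  ←P4

Failure links (BFS by depth):
  fail(1) 'e': from fail(0)=0 chase 'e': 0 ⇒ 0;  out=∅∪out(0)=∅
  fail(7) 'a': from fail(0)=0 chase 'a': 0 ⇒ 0;  out={1}∪out(0)={1}
  fail(2) 'ee': from fail(1)=0 chase 'e': 0 ⇒ 1;  out=∅∪out(1)=∅
  fail(8) 'ea': from fail(1)=0 chase 'a': 0 ⇒ 7;  out=∅∪out(7)={1}
  fail(10) 'ab': from fail(7)=0 chase 'b': 0 ⇒ 0;  out=∅∪out(0)=∅
  fail(3) 'eea': from fail(2)=1 chase 'a': 1 ⇒ 8;  out=∅∪out(8)={1}
  fail(9) 'eae': from fail(8)=7 chase 'e': 7→0 ⇒ 1;  out={2}∪out(1)={2}
  fail(11) 'aba': from fail(10)=0 chase 'a': 0 ⇒ 7;  out={3}∪out(7)={1,3}
  fail(4) 'eeae': from fail(3)=8 chase 'e': 8 ⇒ 9;  out=∅∪out(9)={2}
  fail(12) 'eaec': from fail(9)=1 chase 'c': 1→0 ⇒ 0;  out=∅∪out(0)=∅
  fail(5) 'eeaec': from fail(4)=9 chase 'c': 9 ⇒ 12;  out=∅∪out(12)=∅
  fail(13) 'eaecb': from fail(12)=0 chase 'b': 0 ⇒ 0;  out={4}∪out(0)={4}
  fail(6) 'eeaecb': from fail(5)=12 chase 'b': 12 ⇒ 13;  out={0}∪out(13)={0,4}

Run:
[0] read 'e'  n0⇒n1
[1] read 'e'  n1⇒n2
[2] read 'e'  n2⇒n2 (fail-walked)
[3] read 'e'  n2⇒n2 (fail-walked)
[4] read 'a'  n2⇒n3  → match P1@[4:4]
[5] read 'e'  n3⇒n4  → match P2@[3:5]
[6] read 'c'  n4⇒n5
[7] read 'b'  n5⇒n6  → match P0@[2:7],P4@[3:7]
[8] read 'a'  n6⇒n7 (fail-walked)  → match P1@[8:8]
[9] read 'b'  n7⇒n10
[10] read 'a'  n10⇒n11  → match P1@[10:10],P3@[8:10]
[11] read 'b'  n11⇒n10 (fail-walked)
[12] read 'a'  n10⇒n11  → match P1@[12:12],P3@[10:12]
[13] read 'd'  n11⇒n0 (fail-walked)
[14] read 'c'  n0⇒n0
[15] read 'e'  n0⇒n1
[16] read 'a'  n1⇒n8  → match P1@[16:16]
[17] read 'e'  n8⇒n9  → match P2@[15:17]
[18] read 'd'  n9⇒n0 (fail-walked)
[19] read 'd'  n0⇒n0
[20] read 'e'  n0⇒n1
[21] read 'e'  n1⇒n2
[22] read 'e'  n2⇒n2 (fail-walked)
[23] read 'a'  n2⇒n3  → match P1@[23:23]
[24] read 'e'  n3⇒n4  → match P2@[22:24]
[25] read 'c'  n4⇒n5
[26] read 'b'  n5⇒n6  → match P0@[21:26],P4@[22:26]
[27] read 'a'  n6⇒n7 (fail-walked)  → match P1@[27:27]
[28] read 'b'  n7⇒n10
[29] read 'a'  n10⇒n11  → match P1@[29:29],P3@[27:29]
[30] read 'e'  n11⇒n1 (fail-walked)
[31] read 'a'  n1⇒n8  → match P1@[31:31]
[32] read 'b'  n8⇒n10 (fail-walked)
[33] read 'a'  n10⇒n11  → match P1@[33:33],P3@[31:33]

Result: [[4,1],[5,2],[7,0],[7,4],[8,1],[10,1],[10,3],[12,1],[12,3],[16,1],[17,2],[23,1],[24,2],[26,0],[26,4],[27,1],[29,1],[29,3],[31,1],[33,1],[33,3]]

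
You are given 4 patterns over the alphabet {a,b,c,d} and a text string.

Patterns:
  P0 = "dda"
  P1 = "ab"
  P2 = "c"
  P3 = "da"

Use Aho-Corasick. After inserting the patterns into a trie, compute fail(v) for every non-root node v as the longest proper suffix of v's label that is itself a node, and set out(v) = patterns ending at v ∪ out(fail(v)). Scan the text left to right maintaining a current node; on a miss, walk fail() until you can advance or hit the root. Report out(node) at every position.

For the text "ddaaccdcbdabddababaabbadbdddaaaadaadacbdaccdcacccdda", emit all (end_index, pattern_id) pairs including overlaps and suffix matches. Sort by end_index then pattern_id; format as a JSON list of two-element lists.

Build automaton:
Trie nodes:
  0='ε' goto a→4 c→6 d→1
  1='d' goto a→7 d→2
  2='dd' goto a→3
  3='dda' goto ·  ←P0
  4='a' goto b→5
  5='ab' goto ·  ←P1
  6='c' goto ·  ←P2
  7='da' goto ·  ←P3

Failure links (BFS by depth):
  n1('d'): parent n0 fail=0; on 'd' 0 → fail=0;  out ∅∪∅=∅
  n4('a'): parent n0 fail=0; on 'a' 0 → fail=0;  out ∅∪∅=∅
  n6('c'): parent n0 fail=0; on 'c' 0 → fail=0;  out {2}∪∅={2}
  n2('dd'): parent n1 fail=0; on 'd' 0 → fail=1;  out ∅∪∅=∅
  n5('ab'): parent n4 fail=0; on 'b' 0 → fail=0;  out {1}∪∅={1}
  n7('da'): parent n1 fail=0; on 'a' 0 → fail=4;  out {3}∪∅={3}
  n3('dda'): parent n2 fail=1; on 'a' 1 → fail=7;  out {0}∪{3}={0,3}

Run:
[0] read 'd'  n0⇒n1
[1] read 'd'  n1⇒n2
[2] read 'a'  n2⇒n3  emit P0@[0:2],P3@[1:2]
[3] read 'a'  n3⇒n4 ·f
[4] read 'c'  n4⇒n6 ·f  emit P2@[4:4]
[5] read 'c'  n6⇒n6 ·f  emit P2@[5:5]
[6] read 'd'  n6⇒n1 ·f
[7] read 'c'  n1⇒n6 ·f  emit P2@[7:7]
[8] read 'b'  n6⇒n0 ·f
[9] read 'd'  n0⇒n1
[10] read 'a'  n1⇒n7  emit P3@[9:10]
[11] read 'b'  n7⇒n5 ·f  emit P1@[10:11]
[12] read 'd'  n5⇒n1 ·f
[13] read 'd'  n1⇒n2
[14] read 'a'  n2⇒n3  emit P0@[12:14],P3@[13:14]
[15] read 'b'  n3⇒n5 ·f  emit P1@[14:15]
[16] read 'a'  n5⇒n4 ·f
[17] read 'b'  n4⇒n5  emit P1@[16:17]
[18] read 'a'  n5⇒n4 ·f
[19] read 'a'  n4⇒n4 ·f
[20] read 'b'  n4⇒n5  emit P1@[19:20]
[21] read 'b'  n5⇒n0 ·f
[22] read 'a'  n0⇒n4
[23] read 'd'  n4⇒n1 ·f
[24] read 'b'  n1⇒n0 ·f
[25] read 'd'  n0⇒n1
[26] read 'd'  n1⇒n2
[27] read 'd'  n2⇒n2 ·f
[28] read 'a'  n2⇒n3  emit P0@[26:28],P3@[27:28]
[29] read 'a'  n3⇒n4 ·f
[30] read 'a'  n4⇒n4 ·f
[31] read 'a'  n4⇒n4 ·f
[32] read 'd'  n4⇒n1 ·f
[33] read 'a'  n1⇒n7  emit P3@[32:33]
[34] read 'a'  n7⇒n4 ·f
[35] read 'd'  n4⇒n1 ·f
[36] read 'a'  n1⇒n7  emit P3@[35:36]
[37] read 'c'  n7⇒n6 ·f  emit P2@[37:37]
[38] read 'b'  n6⇒n0 ·f
[39] read 'd'  n0⇒n1
[40] read 'a'  n1⇒n7  emit P3@[39:40]
[41] read 'c'  n7⇒n6 ·f  emit P2@[41:41]
[42] read 'c'  n6⇒n6 ·f  emit P2@[42:42]
[43] read 'd'  n6⇒n1 ·f
[44] read 'c'  n1⇒n6 ·f  emit P2@[44:44]
[45] read 'a'  n6⇒n4 ·f
[46] read 'c'  n4⇒n6 ·f  emit P2@[46:46]
[47] read 'c'  n6⇒n6 ·f  emit P2@[47:47]
[48] read 'c'  n6⇒n6 ·f  emit P2@[48:48]
[49] read 'd'  n6⇒n1 ·f
[50] read 'd'  n1⇒n2
[51] read 'a'  n2⇒n3  emit P0@[49:51],P3@[50:51]

All matches (sorted): [[2,0],[2,3],[4,2],[5,2],[7,2],[10,3],[11,1],[14,0],[14,3],[15,1],[17,1],[20,1],[28,0],[28,3],[33,3],[36,3],[37,2],[40,3],[41,2],[42,2],[44,2],[46,2],[47,2],[48,2],[51,0],[51,3]]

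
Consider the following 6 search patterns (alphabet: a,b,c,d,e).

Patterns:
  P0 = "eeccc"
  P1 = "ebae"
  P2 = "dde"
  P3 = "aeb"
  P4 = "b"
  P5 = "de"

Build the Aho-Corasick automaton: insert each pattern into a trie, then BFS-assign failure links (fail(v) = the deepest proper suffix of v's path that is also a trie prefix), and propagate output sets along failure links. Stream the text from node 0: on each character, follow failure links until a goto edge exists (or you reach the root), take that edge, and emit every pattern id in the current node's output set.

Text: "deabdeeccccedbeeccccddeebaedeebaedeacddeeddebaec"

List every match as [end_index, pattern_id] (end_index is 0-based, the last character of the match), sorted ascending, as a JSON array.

Construct AC machine:
Trie (insert patterns):
  n0 'ε': a→12 b→15 d→9 e→1
  n1 'e': b→6 e→2
  n2 'ee': c→3
  n3 'eec': c→4
  n4 'eecc': c→5
  n5 'eeccc': ·  ←P0
  n6 'eb': a→7
  n7 'eba': e→8
  n8 'ebae': ·  ←P1
  n9 'd': d→10 e→16
  n10 'dd': e→11
  n11 'dde': ·  ←P2
  n12 'a': e→13
  n13 'ae': b→14
  n14 'aeb': ·  ←P3
  n15 'b': ·  ←P4
  n16 'de': ·  ←P5

Failure links (BFS by depth):
  fail(1) 'e': from fail(0)=0 chase 'e': 0 ⇒ 0;  out=∅∪out(0)=∅
  fail(9) 'd': from fail(0)=0 chase 'd': 0 ⇒ 0;  out=∅∪out(0)=∅
  fail(12) 'a': from fail(0)=0 chase 'a': 0 ⇒ 0;  out=∅∪out(0)=∅
  fail(15) 'b': from fail(0)=0 chase 'b': 0 ⇒ 0;  out={4}∪out(0)={4}
  fail(2) 'ee': from fail(1)=0 chase 'e': 0 ⇒ 1;  out=∅∪out(1)=∅
  fail(6) 'eb': from fail(1)=0 chase 'b': 0 ⇒ 15;  out=∅∪out(15)={4}
  fail(10) 'dd': from fail(9)=0 chase 'd': 0 ⇒ 9;  out=∅∪out(9)=∅
  fail(13) 'ae': from fail(12)=0 chase 'e': 0 ⇒ 1;  out=∅∪out(1)=∅
  fail(16) 'de': from fail(9)=0 chase 'e': 0 ⇒ 1;  out={5}∪out(1)={5}
  fail(3) 'eec': from fail(2)=1 chase 'c': 1→0 ⇒ 0;  out=∅∪out(0)=∅
  fail(7) 'eba': from fail(6)=15 chase 'a': 15→0 ⇒ 12;  out=∅∪out(12)=∅
  fail(11) 'dde': from fail(10)=9 chase 'e': 9 ⇒ 16;  out={2}∪out(16)={2,5}
  fail(14) 'aeb': from fail(13)=1 chase 'b': 1 ⇒ 6;  out={3}∪out(6)={3,4}
  fail(4) 'eecc': from fail(3)=0 chase 'c': 0 ⇒ 0;  out=∅∪out(0)=∅
  fail(8) 'ebae': from fail(7)=12 chase 'e': 12 ⇒ 13;  out={1}∪out(13)={1}
  fail(5) 'eeccc': from fail(4)=0 chase 'c': 0 ⇒ 0;  out={0}∪out(0)={0}

Text stream:
i=0 'd': node 0→9
i=1 'e': node 9→16  ** P5@[0:1]
i=2 'a': node 16→12 (via fail)
i=3 'b': node 12→15 (via fail)  ** P4@[3:3]
i=4 'd': node 15→9 (via fail)
i=5 'e': node 9→16  ** P5@[4:5]
i=6 'e': node 16→2 (via fail)
i=7 'c': node 2→3
i=8 'c': node 3→4
i=9 'c': node 4→5  ** P0@[5:9]
i=10 'c': node 5→0 (via fail)
i=11 'e': node 0→1
i=12 'd': node 1→9 (via fail)
i=13 'b': node 9→15 (via fail)  ** P4@[13:13]
i=14 'e': node 15→1 (via fail)
i=15 'e': node 1→2
i=16 'c': node 2→3
i=17 'c': node 3→4
i=18 'c': node 4→5  ** P0@[14:18]
i=19 'c': node 5→0 (via fail)
i=20 'd': node 0→9
i=21 'd': node 9→10
i=22 'e': node 10→11  ** P2@[20:22],P5@[21:22]
i=23 'e': node 11→2 (via fail)
i=24 'b': node 2→6 (via fail)  ** P4@[24:24]
i=25 'a': node 6→7
i=26 'e': node 7→8  ** P1@[23:26]
i=27 'd': node 8→9 (via fail)
i=28 'e': node 9→16  ** P5@[27:28]
i=29 'e': node 16→2 (via fail)
i=30 'b': node 2→6 (via fail)  ** P4@[30:30]
i=31 'a': node 6→7
i=32 'e': node 7→8  ** P1@[29:32]
i=33 'd': node 8→9 (via fail)
i=34 'e': node 9→16  ** P5@[33:34]
i=35 'a': node 16→12 (via fail)
i=36 'c': node 12→0 (via fail)
i=37 'd': node 0→9
i=38 'd': node 9→10
i=39 'e': node 10→11  ** P2@[37:39],P5@[38:39]
i=40 'e': node 11→2 (via fail)
i=41 'd': node 2→9 (via fail)
i=42 'd': node 9→10
i=43 'e': node 10→11  ** P2@[41:43],P5@[42:43]
i=44 'b': node 11→6 (via fail)  ** P4@[44:44]
i=45 'a': node 6→7
i=46 'e': node 7→8  ** P1@[43:46]
i=47 'c': node 8→0 (via fail)

Result: [[1,5],[3,4],[5,5],[9,0],[13,4],[18,0],[22,2],[22,5],[24,4],[26,1],[28,5],[30,4],[32,1],[34,5],[39,2],[39,5],[43,2],[43,5],[44,4],[46,1]]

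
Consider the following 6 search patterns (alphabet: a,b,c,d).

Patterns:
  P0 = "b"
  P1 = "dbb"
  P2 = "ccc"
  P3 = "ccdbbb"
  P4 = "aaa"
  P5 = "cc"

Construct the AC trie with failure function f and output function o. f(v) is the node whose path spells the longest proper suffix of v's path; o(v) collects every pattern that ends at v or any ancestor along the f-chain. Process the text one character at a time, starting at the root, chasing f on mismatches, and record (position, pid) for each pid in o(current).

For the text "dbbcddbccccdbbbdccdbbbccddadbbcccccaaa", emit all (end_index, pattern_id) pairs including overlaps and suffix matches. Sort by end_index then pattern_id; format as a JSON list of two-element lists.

Build:
Trie (insert patterns):
  n0 'ε': a→12 b→1 c→5 d→2
  n1 'b': ·  [P0 ends]
  n2 'd': b→3
  n3 'db': b→4
  n4 'dbb': ·  [P1 ends]
  n5 'c': c→6
  n6 'cc': c→7 d→8  [P5 ends]
  n7 'ccc': ·  [P2 ends]
  n8 'ccd': b→9
  n9 'ccdb': b→10
  n10 'ccdbb': b→11
  n11 'ccdbbb': ·  [P3 ends]
  n12 'a': a→13
  n13 'aa': a→14
  n14 'aaa': ·  [P4 ends]

Failure links (BFS by depth):
  n1('b'): parent n0 fail=0; on 'b' 0 → fail=0;  out {0}∪∅={0}
  n2('d'): parent n0 fail=0; on 'd' 0 → fail=0;  out ∅∪∅=∅
  n5('c'): parent n0 fail=0; on 'c' 0 → fail=0;  out ∅∪∅=∅
  n12('a'): parent n0 fail=0; on 'a' 0 → fail=0;  out ∅∪∅=∅
  n3('db'): parent n2 fail=0; on 'b' 0 → fail=1;  out ∅∪{0}={0}
  n6('cc'): parent n5 fail=0; on 'c' 0 → fail=5;  out {5}∪∅={5}
  n13('aa'): parent n12 fail=0; on 'a' 0 → fail=12;  out ∅∪∅=∅
  n4('dbb'): parent n3 fail=1; on 'b' 1→0 → fail=1;  out {1}∪{0}={0,1}
  n7('ccc'): parent n6 fail=5; on 'c' 5 → fail=6;  out {2}∪{5}={2,5}
  n8('ccd'): parent n6 fail=5; on 'd' 5→0 → fail=2;  out ∅∪∅=∅
  n14('aaa'): parent n13 fail=12; on 'a' 12 → fail=13;  out {4}∪∅={4}
  n9('ccdb'): parent n8 fail=2; on 'b' 2 → fail=3;  out ∅∪{0}={0}
  n10('ccdbb'): parent n9 fail=3; on 'b' 3 → fail=4;  out ∅∪{0,1}={0,1}
  n11('ccdbbb'): parent n10 fail=4; on 'b' 4→1→0 → fail=1;  out {3}∪{0}={0,3}

Text stream:
[0] read 'd'  n0⇒n2
[1] read 'b'  n2⇒n3  → match P0@[1:1]
[2] read 'b'  n3⇒n4  → match P0@[2:2],P1@[0:2]
[3] read 'c'  n4⇒n5 ·f
[4] read 'd'  n5⇒n2 ·f
[5] read 'd'  n2⇒n2 ·f
[6] read 'b'  n2⇒n3  → match P0@[6:6]
[7] read 'c'  n3⇒n5 ·f
[8] read 'c'  n5⇒n6  → match P5@[7:8]
[9] read 'c'  n6⇒n7  → match P2@[7:9],P5@[8:9]
[10] read 'c'  n7⇒n7 ·f  → match P2@[8:10],P5@[9:10]
[11] read 'd'  n7⇒n8 ·f
[12] read 'b'  n8⇒n9  → match P0@[12:12]
[13] read 'b'  n9⇒n10  → match P0@[13:13],P1@[11:13]
[14] read 'b'  n10⇒n11  → match P0@[14:14],P3@[9:14]
[15] read 'd'  n11⇒n2 ·f
[16] read 'c'  n2⇒n5 ·f
[17] read 'c'  n5⇒n6  → match P5@[16:17]
[18] read 'd'  n6⇒n8
[19] read 'b'  n8⇒n9  → match P0@[19:19]
[20] read 'b'  n9⇒n10  → match P0@[20:20],P1@[18:20]
[21] read 'b'  n10⇒n11  → match P0@[21:21],P3@[16:21]
[22] read 'c'  n11⇒n5 ·f
[23] read 'c'  n5⇒n6  → match P5@[22:23]
[24] read 'd'  n6⇒n8
[25] read 'd'  n8⇒n2 ·f
[26] read 'a'  n2⇒n12 ·f
[27] read 'd'  n12⇒n2 ·f
[28] read 'b'  n2⇒n3  → match P0@[28:28]
[29] read 'b'  n3⇒n4  → match P0@[29:29],P1@[27:29]
[30] read 'c'  n4⇒n5 ·f
[31] read 'c'  n5⇒n6  → match P5@[30:31]
[32] read 'c'  n6⇒n7  → match P2@[30:32],P5@[31:32]
[33] read 'c'  n7⇒n7 ·f  → match P2@[31:33],P5@[32:33]
[34] read 'c'  n7⇒n7 ·f  → match P2@[32:34],P5@[33:34]
[35] read 'a'  n7⇒n12 ·f
[36] read 'a'  n12⇒n13
[37] read 'a'  n13⇒n14  → match P4@[35:37]

All matches (sorted): [[1,0],[2,0],[2,1],[6,0],[8,5],[9,2],[9,5],[10,2],[10,5],[12,0],[13,0],[13,1],[14,0],[14,3],[17,5],[19,0],[20,0],[20,1],[21,0],[21,3],[23,5],[28,0],[29,0],[29,1],[31,5],[32,2],[32,5],[33,2],[33,5],[34,2],[34,5],[37,4]]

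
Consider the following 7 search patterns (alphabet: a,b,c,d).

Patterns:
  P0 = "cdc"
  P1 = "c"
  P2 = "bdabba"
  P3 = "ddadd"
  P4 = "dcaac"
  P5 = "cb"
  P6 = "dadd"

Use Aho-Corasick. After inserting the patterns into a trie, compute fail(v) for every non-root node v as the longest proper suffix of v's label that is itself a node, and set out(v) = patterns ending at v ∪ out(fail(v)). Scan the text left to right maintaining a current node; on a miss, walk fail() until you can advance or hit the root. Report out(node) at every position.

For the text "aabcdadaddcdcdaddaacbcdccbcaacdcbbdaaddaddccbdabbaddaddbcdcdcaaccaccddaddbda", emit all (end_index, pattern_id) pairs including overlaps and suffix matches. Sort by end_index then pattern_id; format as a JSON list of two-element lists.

Build:
Trie (insert patterns):
  0='ε' goto b→4 c→1 d→10
  1='c' goto b→19 d→2  [P1 ends]
  2='cd' goto c→3
  3='cdc' goto ·  [P0 ends]
  4='b' goto d→5
  5='bd' goto a→6
  6='bda' goto b→7
  7='bdab' goto b→8
  8='bdabb' goto a→9
  9='bdabba' goto ·  [P2 ends]
  10='d' goto a→20 c→15 d→11
  11='dd' goto a→12
  12='dda' goto d→13
  13='ddad' goto d→14
  14='ddadd' goto ·  [P3 ends]
  15='dc' goto a→16
  16='dca' goto a→17
  17='dcaa' goto c→18
  18='dcaac' goto ·  [P4 ends]
  19='cb' goto ·  [P5 ends]
  20='da' goto d→21
  21='dad' goto d→22
  22='dadd' goto ·  [P6 ends]

Failure links (BFS by depth):
  fail(1) 'c': from fail(0)=0 chase 'c': 0 ⇒ 0;  out={1}∪out(0)={1}
  fail(4) 'b': from fail(0)=0 chase 'b': 0 ⇒ 0;  out=∅∪out(0)=∅
  fail(10) 'd': from fail(0)=0 chase 'd': 0 ⇒ 0;  out=∅∪out(0)=∅
  fail(2) 'cd': from fail(1)=0 chase 'd': 0 ⇒ 10;  out=∅∪out(10)=∅
  fail(5) 'bd': from fail(4)=0 chase 'd': 0 ⇒ 10;  out=∅∪out(10)=∅
  fail(11) 'dd': from fail(10)=0 chase 'd': 0 ⇒ 10;  out=∅∪out(10)=∅
  fail(15) 'dc': from fail(10)=0 chase 'c': 0 ⇒ 1;  out=∅∪out(1)={1}
  fail(19) 'cb': from fail(1)=0 chase 'b': 0 ⇒ 4;  out={5}∪out(4)={5}
  fail(20) 'da': from fail(10)=0 chase 'a': 0 ⇒ 0;  out=∅∪out(0)=∅
  fail(3) 'cdc': from fail(2)=10 chase 'c': 10 ⇒ 15;  out={0}∪out(15)={0,1}
  fail(6) 'bda': from fail(5)=10 chase 'a': 10 ⇒ 20;  out=∅∪out(20)=∅
  fail(12) 'dda': from fail(11)=10 chase 'a': 10 ⇒ 20;  out=∅∪out(20)=∅
  fail(16) 'dca': from fail(15)=1 chase 'a': 1→0 ⇒ 0;  out=∅∪out(0)=∅
  fail(21) 'dad': from fail(20)=0 chase 'd': 0 ⇒ 10;  out=∅∪out(10)=∅
  fail(7) 'bdab': from fail(6)=20 chase 'b': 20→0 ⇒ 4;  out=∅∪out(4)=∅
  fail(13) 'ddad': from fail(12)=20 chase 'd': 20 ⇒ 21;  out=∅∪out(21)=∅
  fail(17) 'dcaa': from fail(16)=0 chase 'a': 0 ⇒ 0;  out=∅∪out(0)=∅
  fail(22) 'dadd': from fail(21)=10 chase 'd': 10 ⇒ 11;  out={6}∪out(11)={6}
  fail(8) 'bdabb': from fail(7)=4 chase 'b': 4→0 ⇒ 4;  out=∅∪out(4)=∅
  fail(14) 'ddadd': from fail(13)=21 chase 'd': 21 ⇒ 22;  out={3}∪out(22)={3,6}
  fail(18) 'dcaac': from fail(17)=0 chase 'c': 0 ⇒ 1;  out={4}∪out(1)={1,4}
  fail(9) 'bdabba': from fail(8)=4 chase 'a': 4→0 ⇒ 0;  out={2}∪out(0)={2}

Run:
i=0 'a': node 0→0
i=1 'a': node 0→0
i=2 'b': node 0→4
i=3 'c': node 4→1 ·f  → match P1@[3:3]
i=4 'd': node 1→2
i=5 'a': node 2→20 ·f
i=6 'd': node 20→21
i=7 'a': node 21→20 ·f
i=8 'd': node 20→21
i=9 'd': node 21→22  → match P6@[6:9]
i=10 'c': node 22→15 ·f  → match P1@[10:10]
i=11 'd': node 15→2 ·f
i=12 'c': node 2→3  → match P0@[10:12],P1@[12:12]
i=13 'd': node 3→2 ·f
i=14 'a': node 2→20 ·f
i=15 'd': node 20→21
i=16 'd': node 21→22  → match P6@[13:16]
i=17 'a': node 22→12 ·f
i=18 'a': node 12→0 ·f
i=19 'c': node 0→1  → match P1@[19:19]
i=20 'b': node 1→19  → match P5@[19:20]
i=21 'c': node 19→1 ·f  → match P1@[21:21]
i=22 'd': node 1→2
i=23 'c': node 2→3  → match P0@[21:23],P1@[23:23]
i=24 'c': node 3→1 ·f  → match P1@[24:24]
i=25 'b': node 1→19  → match P5@[24:25]
i=26 'c': node 19→1 ·f  → match P1@[26:26]
i=27 'a': node 1→0 ·f
i=28 'a': node 0→0
i=29 'c': node 0→1  → match P1@[29:29]
i=30 'd': node 1→2
i=31 'c': node 2→3  → match P0@[29:31],P1@[31:31]
i=32 'b': node 3→19 ·f  → match P5@[31:32]
i=33 'b': node 19→4 ·f
i=34 'd': node 4→5
i=35 'a': node 5→6
i=36 'a': node 6→0 ·f
i=37 'd': node 0→10
i=38 'd': node 10→11
i=39 'a': node 11→12
i=40 'd': node 12→13
i=41 'd': node 13→14  → match P3@[37:41],P6@[38:41]
i=42 'c': node 14→15 ·f  → match P1@[42:42]
i=43 'c': node 15→1 ·f  → match P1@[43:43]
i=44 'b': node 1→19  → match P5@[43:44]
i=45 'd': node 19→5 ·f
i=46 'a': node 5→6
i=47 'b': node 6→7
i=48 'b': node 7→8
i=49 'a': node 8→9  → match P2@[44:49]
i=50 'd': node 9→10 ·f
i=51 'd': node 10→11
i=52 'a': node 11→12
i=53 'd': node 12→13
i=54 'd': node 13→14  → match P3@[50:54],P6@[51:54]
i=55 'b': node 14→4 ·f
i=56 'c': node 4→1 ·f  → match P1@[56:56]
i=57 'd': node 1→2
i=58 'c': node 2→3  → match P0@[56:58],P1@[58:58]
i=59 'd': node 3→2 ·f
i=60 'c': node 2→3  → match P0@[58:60],P1@[60:60]
i=61 'a': node 3→16 ·f
i=62 'a': node 16→17
i=63 'c': node 17→18  → match P1@[63:63],P4@[59:63]
i=64 'c': node 18→1 ·f  → match P1@[64:64]
i=65 'a': node 1→0 ·f
i=66 'c': node 0→1  → match P1@[66:66]
i=67 'c': node 1→1 ·f  → match P1@[67:67]
i=68 'd': node 1→2
i=69 'd': node 2→11 ·f
i=70 'a': node 11→12
i=71 'd': node 12→13
i=72 'd': node 13→14  → match P3@[68:72],P6@[69:72]
i=73 'b': node 14→4 ·f
i=74 'd': node 4→5
i=75 'a': node 5→6

Result: [[3,1],[9,6],[10,1],[12,0],[12,1],[16,6],[19,1],[20,5],[21,1],[23,0],[23,1],[24,1],[25,5],[26,1],[29,1],[31,0],[31,1],[32,5],[41,3],[41,6],[42,1],[43,1],[44,5],[49,2],[54,3],[54,6],[56,1],[58,0],[58,1],[60,0],[60,1],[63,1],[63,4],[64,1],[66,1],[67,1],[72,3],[72,6]]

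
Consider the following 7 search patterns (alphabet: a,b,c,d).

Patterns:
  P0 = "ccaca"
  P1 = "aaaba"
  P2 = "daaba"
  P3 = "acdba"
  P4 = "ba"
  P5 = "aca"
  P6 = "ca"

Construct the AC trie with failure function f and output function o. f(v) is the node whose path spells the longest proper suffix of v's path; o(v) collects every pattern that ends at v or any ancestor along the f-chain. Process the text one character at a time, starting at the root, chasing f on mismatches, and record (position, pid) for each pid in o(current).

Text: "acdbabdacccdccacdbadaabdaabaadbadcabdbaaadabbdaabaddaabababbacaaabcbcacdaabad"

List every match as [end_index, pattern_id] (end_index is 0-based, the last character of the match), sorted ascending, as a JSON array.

Build:
Trie nodes:
  n0 'ε': a→6 b→20 c→1 d→11
  n1 'c': a→23 c→2
  n2 'cc': a→3
  n3 'cca': c→4
  n4 'ccac': a→5
  n5 'ccaca': ·  [P0 ends]
  n6 'a': a→7 c→16
  n7 'aa': a→8
  n8 'aaa': b→9
  n9 'aaab': a→10
  n10 'aaaba': ·  [P1 ends]
  n11 'd': a→12
  n12 'da': a→13
  n13 'daa': b→14
  n14 'daab': a→15
  n15 'daaba': ·  [P2 ends]
  n16 'ac': a→22 d→17
  n17 'acd': b→18
  n18 'acdb': a→19
  n19 'acdba': ·  [P3 ends]
  n20 'b': a→21
  n21 'ba': ·  [P4 ends]
  n22 'aca': ·  [P5 ends]
  n23 'ca': ·  [P6 ends]

BFS fail/out derivation:
  n1('c'): parent n0 fail=0; on 'c' 0 → fail=0;  out ∅∪∅=∅
  n6('a'): parent n0 fail=0; on 'a' 0 → fail=0;  out ∅∪∅=∅
  n11('d'): parent n0 fail=0; on 'd' 0 → fail=0;  out ∅∪∅=∅
  n20('b'): parent n0 fail=0; on 'b' 0 → fail=0;  out ∅∪∅=∅
  n2('cc'): parent n1 fail=0; on 'c' 0 → fail=1;  out ∅∪∅=∅
  n7('aa'): parent n6 fail=0; on 'a' 0 → fail=6;  out ∅∪∅=∅
  n12('da'): parent n11 fail=0; on 'a' 0 → fail=6;  out ∅∪∅=∅
  n16('ac'): parent n6 fail=0; on 'c' 0 → fail=1;  out ∅∪∅=∅
  n21('ba'): parent n20 fail=0; on 'a' 0 → fail=6;  out {4}∪∅={4}
  n23('ca'): parent n1 fail=0; on 'a' 0 → fail=6;  out {6}∪∅={6}
  n3('cca'): parent n2 fail=1; on 'a' 1 → fail=23;  out ∅∪{6}={6}
  n8('aaa'): parent n7 fail=6; on 'a' 6 → fail=7;  out ∅∪∅=∅
  n13('daa'): parent n12 fail=6; on 'a' 6 → fail=7;  out ∅∪∅=∅
  n17('acd'): parent n16 fail=1; on 'd' 1→0 → fail=11;  out ∅∪∅=∅
  n22('aca'): parent n16 fail=1; on 'a' 1 → fail=23;  out {5}∪{6}={5,6}
  n4('ccac'): parent n3 fail=23; on 'c' 23→6 → fail=16;  out ∅∪∅=∅
  n9('aaab'): parent n8 fail=7; on 'b' 7→6→0 → fail=20;  out ∅∪∅=∅
  n14('daab'): parent n13 fail=7; on 'b' 7→6→0 → fail=20;  out ∅∪∅=∅
  n18('acdb'): parent n17 fail=11; on 'b' 11→0 → fail=20;  out ∅∪∅=∅
  n5('ccaca'): parent n4 fail=16; on 'a' 16 → fail=22;  out {0}∪{5,6}={0,5,6}
  n10('aaaba'): parent n9 fail=20; on 'a' 20 → fail=21;  out {1}∪{4}={1,4}
  n15('daaba'): parent n14 fail=20; on 'a' 20 → fail=21;  out {2}∪{4}={2,4}
  n19('acdba'): parent n18 fail=20; on 'a' 20 → fail=21;  out {3}∪{4}={3,4}

Run:
[0] read 'a'  n0⇒n6
[1] read 'c'  n6⇒n16
[2] read 'd'  n16⇒n17
[3] read 'b'  n17⇒n18
[4] read 'a'  n18⇒n19  → match P3@[0:4],P4@[3:4]
[5] read 'b'  n19⇒n20 (via fail)
[6] read 'd'  n20⇒n11 (via fail)
[7] read 'a'  n11⇒n12
[8] read 'c'  n12⇒n16 (via fail)
[9] read 'c'  n16⇒n2 (via fail)
[10] read 'c'  n2⇒n2 (via fail)
[11] read 'd'  n2⇒n11 (via fail)
[12] read 'c'  n11⇒n1 (via fail)
[13] read 'c'  n1⇒n2
[14] read 'a'  n2⇒n3  → match P6@[13:14]
[15] read 'c'  n3⇒n4
[16] read 'd'  n4⇒n17 (via fail)
[17] read 'b'  n17⇒n18
[18] read 'a'  n18⇒n19  → match P3@[14:18],P4@[17:18]
[19] read 'd'  n19⇒n11 (via fail)
[20] read 'a'  n11⇒n12
[21] read 'a'  n12⇒n13
[22] read 'b'  n13⇒n14
[23] read 'd'  n14⇒n11 (via fail)
[24] read 'a'  n11⇒n12
[25] read 'a'  n12⇒n13
[26] read 'b'  n13⇒n14
[27] read 'a'  n14⇒n15  → match P2@[23:27],P4@[26:27]
[28] read 'a'  n15⇒n7 (via fail)
[29] read 'd'  n7⇒n11 (via fail)
[30] read 'b'  n11⇒n20 (via fail)
[31] read 'a'  n20⇒n21  → match P4@[30:31]
[32] read 'd'  n21⇒n11 (via fail)
[33] read 'c'  n11⇒n1 (via fail)
[34] read 'a'  n1⇒n23  → match P6@[33:34]
[35] read 'b'  n23⇒n20 (via fail)
[36] read 'd'  n20⇒n11 (via fail)
[37] read 'b'  n11⇒n20 (via fail)
[38] read 'a'  n20⇒n21  → match P4@[37:38]
[39] read 'a'  n21⇒n7 (via fail)
[40] read 'a'  n7⇒n8
[41] read 'd'  n8⇒n11 (via fail)
[42] read 'a'  n11⇒n12
[43] read 'b'  n12⇒n20 (via fail)
[44] read 'b'  n20⇒n20 (via fail)
[45] read 'd'  n20⇒n11 (via fail)
[46] read 'a'  n11⇒n12
[47] read 'a'  n12⇒n13
[48] read 'b'  n13⇒n14
[49] read 'a'  n14⇒n15  → match P2@[45:49],P4@[48:49]
[50] read 'd'  n15⇒n11 (via fail)
[51] read 'd'  n11⇒n11 (via fail)
[52] read 'a'  n11⇒n12
[53] read 'a'  n12⇒n13
[54] read 'b'  n13⇒n14
[55] read 'a'  n14⇒n15  → match P2@[51:55],P4@[54:55]
[56] read 'b'  n15⇒n20 (via fail)
[57] read 'a'  n20⇒n21  → match P4@[56:57]
[58] read 'b'  n21⇒n20 (via fail)
[59] read 'b'  n20⇒n20 (via fail)
[60] read 'a'  n20⇒n21  → match P4@[59:60]
[61] read 'c'  n21⇒n16 (via fail)
[62] read 'a'  n16⇒n22  → match P5@[60:62],P6@[61:62]
[63] read 'a'  n22⇒n7 (via fail)
[64] read 'a'  n7⇒n8
[65] read 'b'  n8⇒n9
[66] read 'c'  n9⇒n1 (via fail)
[67] read 'b'  n1⇒n20 (via fail)
[68] read 'c'  n20⇒n1 (via fail)
[69] read 'a'  n1⇒n23  → match P6@[68:69]
[70] read 'c'  n23⇒n16 (via fail)
[71] read 'd'  n16⇒n17
[72] read 'a'  n17⇒n12 (via fail)
[73] read 'a'  n12⇒n13
[74] read 'b'  n13⇒n14
[75] read 'a'  n14⇒n15  → match P2@[71:75],P4@[74:75]
[76] read 'd'  n15⇒n11 (via fail)

All matches (sorted): [[4,3],[4,4],[14,6],[18,3],[18,4],[27,2],[27,4],[31,4],[34,6],[38,4],[49,2],[49,4],[55,2],[55,4],[57,4],[60,4],[62,5],[62,6],[69,6],[75,2],[75,4]]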